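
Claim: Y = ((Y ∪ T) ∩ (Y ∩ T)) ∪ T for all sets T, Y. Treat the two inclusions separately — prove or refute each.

(⊆) fails and (⊇) fails.

Forward inclusion. This inclusion fails. Take T = ∅, Y = {1}; then 1 ∈ Y but 1 ∉ ((Y ∪ T) ∩ (Y ∩ T)) ∪ T.

Reverse inclusion. This inclusion fails. Take T = {1}, Y = ∅; then 1 ∈ ((Y ∪ T) ∩ (Y ∩ T)) ∪ T but 1 ∉ Y.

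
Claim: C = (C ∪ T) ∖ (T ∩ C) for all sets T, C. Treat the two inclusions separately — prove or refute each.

(⟹) This inclusion fails. Take T = {1}, C = {1}; then 1 ∈ C but 1 ∉ (C ∪ T) ∖ (T ∩ C).

(⟸) This inclusion fails. Take T = {1}, C = ∅; then 1 ∈ (C ∪ T) ∖ (T ∩ C) but 1 ∉ C.

Neither inclusion holds.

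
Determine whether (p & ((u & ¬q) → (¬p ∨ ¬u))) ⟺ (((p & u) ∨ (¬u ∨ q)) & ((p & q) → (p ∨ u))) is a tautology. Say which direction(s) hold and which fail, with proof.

(⇒) holds; (⇐) fails.

[⇐] This fails. Under p = F, u = F, q = F, the left side is false but the right side is true.

[⇒] Assume the antecedent. If p is true, the consequent reduces to true regardless of the other variables. If p is false, the antecedent cannot hold. Either way the consequent holds.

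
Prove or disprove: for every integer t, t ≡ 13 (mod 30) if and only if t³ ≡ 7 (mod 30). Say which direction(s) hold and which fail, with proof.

Forward direction. Suppose t ≡ 13 (mod 30). Write t = 30j + 13. Then (30j + 13)³ = 27000j³ + 35100j² + 15210j + 2197 = 30(900j³ + 1170j² + 507j + 73) + 7, so t³ ≡ 7 (mod 30).

Converse. Suppose t³ ≡ 7 (mod 30). The only residue r in {0, …, 29} with r³ ≡ 7 (mod 30) is r = 13, so t ≡ 13 (mod 30).

The biconditional holds.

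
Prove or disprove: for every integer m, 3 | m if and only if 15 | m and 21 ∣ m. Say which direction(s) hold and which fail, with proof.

[⇒] This fails: take m = 3. Certainly 3 ∣ 3, but 15 ∤ 3.

[⇐] Suppose 15 ∣ m and 21 ∣ m. Any common multiple of 15 and 21 is a multiple of their lcm; here lcm(15, 21) = 15·21/gcd(15, 21) = 315/3 = 105, so 105 ∣ m. Since 3 ∣ 105, it follows that 3 ∣ m.

Not equivalent: only (⇐) holds.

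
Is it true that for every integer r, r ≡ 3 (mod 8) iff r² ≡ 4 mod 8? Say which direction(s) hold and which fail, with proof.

Neither direction holds.

Forward direction. This fails: take r = 3. Then 3 ≡ 3 (mod 8), but 3² = 9 ≡ 1 (mod 8), not 4.

Converse. This fails: take r = 2. Then 2² = 4 ≡ 4 (mod 8), yet 2 ≡ 2 (mod 8), not 3.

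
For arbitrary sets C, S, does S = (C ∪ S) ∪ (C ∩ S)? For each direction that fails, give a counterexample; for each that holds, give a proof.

The sets are not equal: only the forward inclusion holds.

Forward inclusion. Let x ∈ S. Then either x ∈ S and x ∉ C; or x ∈ C ∩ S. In each case x ∈ (C ∪ S) ∪ (C ∩ S), so S ⊆ (C ∪ S) ∪ (C ∩ S).

Reverse inclusion. This inclusion fails. Take C = {1}, S = ∅; then 1 ∈ (C ∪ S) ∪ (C ∩ S) but 1 ∉ S.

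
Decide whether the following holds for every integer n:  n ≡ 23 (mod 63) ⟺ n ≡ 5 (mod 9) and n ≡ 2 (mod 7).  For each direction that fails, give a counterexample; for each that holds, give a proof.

Both directions hold; the statement is true.

(⇐) If n ≡ 5 (mod 9) and n ≡ 2 (mod 7), then by the Chinese remainder theorem n ≡ 23 (mod 63). This is exactly n ≡ 23 (mod 63).

(⇒) Suppose n ≡ 23 (mod 63); write n = 63j + 23. Since 9 ∣ 63, reducing mod 9 gives n ≡ 23 ≡ 5 (mod 9); since 7 ∣ 63, reducing mod 7 gives n ≡ 23 ≡ 2 (mod 7).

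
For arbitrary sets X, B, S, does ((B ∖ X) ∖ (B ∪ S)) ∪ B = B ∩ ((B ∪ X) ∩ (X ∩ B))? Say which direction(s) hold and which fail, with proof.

Only the reverse inclusion holds.

(⟹) This inclusion fails. Take X = ∅, B = {1}, S = ∅; then 1 ∈ ((B ∖ X) ∖ (B ∪ S)) ∪ B but 1 ∉ B ∩ ((B ∪ X) ∩ (X ∩ B)).

(⟸) Let x ∈ B ∩ ((B ∪ X) ∩ (X ∩ B)). Then either x ∈ X ∩ B and x ∉ S; or x ∈ X ∩ B ∩ S. In each case x ∈ ((B ∖ X) ∖ (B ∪ S)) ∪ B, so B ∩ ((B ∪ X) ∩ (X ∩ B)) ⊆ ((B ∖ X) ∖ (B ∪ S)) ∪ B.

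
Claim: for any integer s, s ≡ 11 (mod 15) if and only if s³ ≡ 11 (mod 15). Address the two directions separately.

Both directions hold.

(⟹) Suppose s ≡ 11 (mod 15). Write s = 15j + 11. Then (15j + 11)³ = 3375j³ + 7425j² + 5445j + 1331 = 15(225j³ + 495j² + 363j + 88) + 11, so s³ ≡ 11 (mod 15).

(⟸) Conversely, suppose s³ ≡ 11 (mod 15). The only residue r in {0, …, 14} with r³ ≡ 11 (mod 15) is r = 11, so s ≡ 11 (mod 15).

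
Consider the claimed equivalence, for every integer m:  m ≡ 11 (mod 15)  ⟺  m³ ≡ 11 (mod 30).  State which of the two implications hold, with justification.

(⇒) This fails: take m = 26. Then 26 ≡ 11 (mod 15), but 26³ = 17576 ≡ 26 (mod 30), not 11.

(⇐) Conversely, the residues r modulo 30 with r³ ≡ 11 (mod 30) are exactly {11}, and each is ≡ 11 (mod 15).

The forward direction fails; the converse holds.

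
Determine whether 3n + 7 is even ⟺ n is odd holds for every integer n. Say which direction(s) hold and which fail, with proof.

Both directions hold.

(⟸) Suppose n is odd; write n = 2j + 1. Then 3n + 7 = 3·(2j + 1) + 7 = 2·3j + 10, which is even.

(⟹) Suppose 3n + 7 is even. Since 3 is odd, 3n and n have the same parity, so 3n + 7 ≡ n + 7 (mod 2). As 7 is odd, 3n + 7 is even exactly when n is odd. Thus n is odd.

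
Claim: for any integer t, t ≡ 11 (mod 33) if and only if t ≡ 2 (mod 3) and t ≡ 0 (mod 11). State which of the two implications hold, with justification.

Both directions hold; the statement is true.

[⇐] If t ≡ 2 (mod 3) and t ≡ 0 (mod 11), then by the Chinese remainder theorem t ≡ 11 (mod 33). This is exactly t ≡ 11 (mod 33).

[⇒] Suppose t ≡ 11 (mod 33); write t = 33j + 11. Since 3 ∣ 33, reducing mod 3 gives t ≡ 11 ≡ 2 (mod 3); since 11 ∣ 33, reducing mod 11 gives t ≡ 11 ≡ 0 (mod 11).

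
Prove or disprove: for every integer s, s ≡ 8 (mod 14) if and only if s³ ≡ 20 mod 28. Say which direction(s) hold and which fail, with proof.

(⟹) This fails: take s = 8. Then 8 ≡ 8 (mod 14), but 8³ = 512 ≡ 8 (mod 28), not 20.

(⟸) This fails: take s = 6. Then 6³ = 216 ≡ 20 (mod 28), yet 6 ≡ 6 (mod 14), not 8.

(⇒) fails and (⇐) fails.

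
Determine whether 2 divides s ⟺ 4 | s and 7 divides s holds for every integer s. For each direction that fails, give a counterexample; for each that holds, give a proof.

Only the reverse direction holds.

Forward direction. This fails: take s = 2. Certainly 2 ∣ 2, but 4 ∤ 2.

Converse. Suppose 4 ∣ s and 7 ∣ s. Any common multiple of 4 and 7 is a multiple of their lcm; here gcd(4, 7) = 1, so lcm(4, 7) = 4·7 = 28, so 28 ∣ s. Since 2 ∣ 28, it follows that 2 ∣ s.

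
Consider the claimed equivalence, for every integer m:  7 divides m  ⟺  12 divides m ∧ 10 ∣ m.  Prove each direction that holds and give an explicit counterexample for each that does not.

Neither implication holds.

(→) This fails: take m = 7. Certainly 7 ∣ 7, but 12 ∤ 7.

(←) This fails: take m = 60. Both 12 ∣ 60 and 10 ∣ 60, yet 60 is not a multiple of 7 (since 60 = 8·7 + 4), so 7 ∤ 60.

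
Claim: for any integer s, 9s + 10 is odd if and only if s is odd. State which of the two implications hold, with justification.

The biconditional holds.

(⇒) Suppose 9s + 10 is odd. Since 9 is odd, 9s and s have the same parity, so 9s + 10 ≡ s + 10 (mod 2). As 10 is even, 9s + 10 is odd exactly when s is odd. Thus s is odd.

(⇐) Conversely, suppose s is odd; write s = 2j + 1. Then 9s + 10 = 9·(2j + 1) + 10 = 2·9j + 19, which is odd.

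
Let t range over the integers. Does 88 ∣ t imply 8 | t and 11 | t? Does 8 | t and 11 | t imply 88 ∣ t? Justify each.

(⇐) Suppose 8 ∣ t and 11 ∣ t. Any common multiple of 8 and 11 is a multiple of their lcm; here gcd(8, 11) = 1, so lcm(8, 11) = 8·11 = 88, so 88 ∣ t.

(⇒) If 88 ∣ t, write t = 88q. Since 88 = 11·8, t = 8·(11q), so 8 ∣ t; and since 88 = 8·11, t = 11·(8q), so 11 ∣ t.

Both directions hold.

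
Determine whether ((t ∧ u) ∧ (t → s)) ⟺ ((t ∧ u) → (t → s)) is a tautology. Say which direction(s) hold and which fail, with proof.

Only the forward implication holds.

[⇐] This fails. Under u = F, t = F, s = F, the left side is false but the right side is true.

[⇒] Assume the antecedent. If u is true, the antecedent forces (u = T, t = T, s = T), and (t ∧ u) → (t → s) holds there. If u is false, the antecedent cannot hold. Either way (t ∧ u) → (t → s) holds.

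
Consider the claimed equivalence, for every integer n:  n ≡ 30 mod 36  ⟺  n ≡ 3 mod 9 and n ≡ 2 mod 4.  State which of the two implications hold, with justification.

[⇒] Suppose n ≡ 30 (mod 36); write n = 36j + 30. Since 9 ∣ 36, reducing mod 9 gives n ≡ 30 ≡ 3 (mod 9); since 4 ∣ 36, reducing mod 4 gives n ≡ 30 ≡ 2 (mod 4).

[⇐] Conversely, if n ≡ 3 (mod 9) and n ≡ 2 (mod 4), then by the Chinese remainder theorem n ≡ 30 (mod 36). This is exactly n ≡ 30 (mod 36).

Equivalent; both directions hold.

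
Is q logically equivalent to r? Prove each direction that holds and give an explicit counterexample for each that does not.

Neither direction holds.

(⇒) This fails. Under q = T, r = F, the left side is true but the right side is false.

(⇐) This fails. Under q = F, r = T, the left side is false but the right side is true.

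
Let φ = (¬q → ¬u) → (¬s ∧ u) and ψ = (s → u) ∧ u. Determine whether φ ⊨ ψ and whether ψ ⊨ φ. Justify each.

(⇒) holds; (⇐) fails.

Forward direction. Assume the antecedent. If s is true, the antecedent forces (s = T, u = T, q = F), and (s → u) ∧ u holds there. If s is false, the antecedent forces (s = F, u = T, q = F) or (s = F, u = T, q = T), and (s → u) ∧ u holds there. Either way (s → u) ∧ u holds.

Converse. This fails. Under s = T, u = T, q = T, the left side is false but the right side is true.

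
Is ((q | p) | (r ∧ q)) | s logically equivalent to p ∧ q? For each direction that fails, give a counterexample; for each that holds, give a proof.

(⇒) This fails. Under q = T, p = F, s = F, r = F, the left side is true but the right side is false.

(⇐) Assume the antecedent. If q is true, ((q | p) | (r ∧ q)) | s reduces to true regardless of the other variables. If q is false, the antecedent cannot hold. Either way ((q | p) | (r ∧ q)) | s holds.

(⇒) fails; (⇐) holds.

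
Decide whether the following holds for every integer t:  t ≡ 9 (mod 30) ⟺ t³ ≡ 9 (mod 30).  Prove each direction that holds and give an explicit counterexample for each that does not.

Both directions hold; the statement is true.

[⇒] Suppose t ≡ 9 (mod 30). Write t = 30j + 9. Then (30j + 9)³ = 27000j³ + 24300j² + 7290j + 729 = 30(900j³ + 810j² + 243j + 24) + 9, so t³ ≡ 9 (mod 30).

[⇐] Conversely, suppose t³ ≡ 9 (mod 30). The only residue r in {0, …, 29} with r³ ≡ 9 (mod 30) is r = 9, so t ≡ 9 (mod 30).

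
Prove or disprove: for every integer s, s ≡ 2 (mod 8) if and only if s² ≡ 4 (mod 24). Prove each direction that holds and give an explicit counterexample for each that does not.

(→) This fails: take s = 18. Then 18 ≡ 2 (mod 8), but 18² = 324 ≡ 12 (mod 24), not 4.

(←) This fails: take s = 14. Then 14² = 196 ≡ 4 (mod 24), yet 14 ≡ 6 (mod 8), not 2.

Neither implication holds.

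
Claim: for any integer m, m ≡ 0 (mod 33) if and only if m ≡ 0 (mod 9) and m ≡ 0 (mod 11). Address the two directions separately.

(⟹) This fails: m = 33 gives 33 ≡ 0 (mod 33) but 33 ≡ 6 (mod 9), so the conjunction on the right does not hold.

(⟸) Conversely, if m ≡ 0 (mod 9) and m ≡ 0 (mod 11), then by the Chinese remainder theorem m ≡ 0 (mod 99). Since 0 ≡ 0 (mod 33) and 33 ∣ 99, we get m ≡ 0 (mod 33).

Not equivalent: only (⇐) holds.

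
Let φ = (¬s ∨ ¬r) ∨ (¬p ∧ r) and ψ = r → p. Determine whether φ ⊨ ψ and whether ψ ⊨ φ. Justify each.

Both directions fail.

(⟹) This fails. Under p = F, s = F, r = T, the left side is true but the right side is false.

(⟸) This fails. Under p = T, s = T, r = T, the left side is false but the right side is true.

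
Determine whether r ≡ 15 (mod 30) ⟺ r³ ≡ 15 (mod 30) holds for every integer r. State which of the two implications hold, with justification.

(→) Suppose r ≡ 15 (mod 30). Write r = 30j + 15. Then (30j + 15)³ = 27000j³ + 40500j² + 20250j + 3375 = 30(900j³ + 1350j² + 675j + 112) + 15, so r³ ≡ 15 (mod 30).

(←) Conversely, suppose r³ ≡ 15 (mod 30). The only residue r in {0, …, 29} with r³ ≡ 15 (mod 30) is r = 15, so r ≡ 15 (mod 30).

Both implications hold.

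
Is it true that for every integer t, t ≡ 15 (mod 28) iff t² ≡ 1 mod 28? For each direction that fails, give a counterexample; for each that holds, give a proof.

(⇒) Suppose t ≡ 15 (mod 28). Write t = 28j + 15. Then (28j + 15)² = 784j² + 840j + 225 = 28(28j² + 30j + 8) + 1, so t² ≡ 1 (mod 28).

(⇐) This fails: take t = 1. Then 1² = 1 ≡ 1 (mod 28), yet 1 ≡ 1 (mod 28), not 15.

Not equivalent: only (⇒) holds.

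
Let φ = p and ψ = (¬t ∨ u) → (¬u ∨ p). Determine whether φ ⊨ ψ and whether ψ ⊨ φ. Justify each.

(→) Assume the antecedent. If t is true, the antecedent forces (t = T, p = T, u = F) or (t = T, p = T, u = T), and (¬t ∨ u) → (¬u ∨ p) holds there. If t is false, the antecedent forces (t = F, p = T, u = F) or (t = F, p = T, u = T), and (¬t ∨ u) → (¬u ∨ p) holds there. Either way (¬t ∨ u) → (¬u ∨ p) holds.

(←) This fails. Under t = F, p = F, u = F, the left side is false but the right side is true.

(⇒) holds; (⇐) fails.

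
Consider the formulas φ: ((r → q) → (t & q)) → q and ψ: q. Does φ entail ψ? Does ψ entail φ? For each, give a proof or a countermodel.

(⟸) Assume the antecedent. If t is true, the antecedent forces (t = T, q = T, r = F) or (t = T, q = T, r = T), and ((r → q) → (t & q)) → q holds there. If t is false, the antecedent forces (t = F, q = T, r = F) or (t = F, q = T, r = T), and ((r → q) → (t & q)) → q holds there. Either way ((r → q) → (t & q)) → q holds.

(⟹) This fails. Under t = F, q = F, r = F, the left side is true but the right side is false.

Only the reverse direction holds.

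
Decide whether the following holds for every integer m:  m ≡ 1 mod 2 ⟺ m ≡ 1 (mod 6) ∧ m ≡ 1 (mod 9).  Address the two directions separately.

Forward direction. This fails: m = 3 gives 3 ≡ 1 (mod 2) but 3 ≡ 3 (mod 6), so the conjunction on the right does not hold.

Converse. If m ≡ 1 (mod 6) and m ≡ 1 (mod 9), then by the Chinese remainder theorem m ≡ 1 (mod 18). Since 1 ≡ 1 (mod 2) and 2 ∣ 18, we get m ≡ 1 (mod 2).

Only the reverse direction holds.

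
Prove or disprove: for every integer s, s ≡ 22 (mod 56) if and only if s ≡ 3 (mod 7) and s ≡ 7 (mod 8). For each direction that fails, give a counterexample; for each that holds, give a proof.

(⇒) fails and (⇐) fails.

(⟹) This fails: s = 22 gives 22 ≡ 22 (mod 56) but 22 ≡ 1 (mod 7), so the conjunction on the right does not hold.

(⟸) This fails: s = 31 satisfies both congruences on the right (31 ≡ 3 mod 7 and 31 ≡ 7 mod 8) yet 31 ≡ 31 (mod 56), not 22.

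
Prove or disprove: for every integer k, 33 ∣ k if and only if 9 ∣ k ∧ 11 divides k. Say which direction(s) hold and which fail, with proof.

Only the converse holds.

[⇐] Suppose 9 ∣ k and 11 ∣ k. Any common multiple of 9 and 11 is a multiple of their lcm; here gcd(9, 11) = 1, so lcm(9, 11) = 9·11 = 99, so 99 ∣ k. Since 33 ∣ 99, it follows that 33 ∣ k.

[⇒] This fails: take k = 33. Certainly 33 ∣ 33, but 9 ∤ 33.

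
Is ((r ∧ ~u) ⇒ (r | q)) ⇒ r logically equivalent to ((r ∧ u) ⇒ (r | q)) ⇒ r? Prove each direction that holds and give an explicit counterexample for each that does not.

Equivalent; both directions hold.

Forward direction. Assume the antecedent. If u is true, the antecedent forces (u = T, q = F, r = T) or (u = T, q = T, r = T), and ((r ∧ u) ⇒ (r | q)) ⇒ r holds there. If u is false, the antecedent forces (u = F, q = F, r = T) or (u = F, q = T, r = T), and ((r ∧ u) ⇒ (r | q)) ⇒ r holds there. Either way ((r ∧ u) ⇒ (r | q)) ⇒ r holds.

Converse. Assume the antecedent. If u is true, the antecedent forces (u = T, q = F, r = T) or (u = T, q = T, r = T), and ((r ∧ ~u) ⇒ (r | q)) ⇒ r holds there. If u is false, the antecedent forces (u = F, q = F, r = T) or (u = F, q = T, r = T), and ((r ∧ ~u) ⇒ (r | q)) ⇒ r holds there. Either way ((r ∧ ~u) ⇒ (r | q)) ⇒ r holds.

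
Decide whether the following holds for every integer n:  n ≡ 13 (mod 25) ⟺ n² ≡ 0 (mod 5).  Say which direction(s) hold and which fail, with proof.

Both directions fail.

(→) This fails: take n = 13. Then 13 ≡ 13 (mod 25), but 13² = 169 ≡ 4 (mod 5), not 0.

(←) This fails: take n = 0. Then 0² = 0 ≡ 0 (mod 5), yet 0 ≡ 0 (mod 25), not 13.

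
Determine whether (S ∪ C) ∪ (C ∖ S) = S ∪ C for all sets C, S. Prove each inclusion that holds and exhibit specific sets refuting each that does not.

Both inclusions hold.

(⟹) Let x ∈ (S ∪ C) ∪ (C ∖ S). Then either x ∈ C and x ∉ S; or x ∈ S and x ∉ C; or x ∈ C ∩ S. In each case x ∈ S ∪ C, so (S ∪ C) ∪ (C ∖ S) ⊆ S ∪ C.

(⟸) Let x ∈ S ∪ C. Then either x ∈ C and x ∉ S; or x ∈ S and x ∉ C; or x ∈ C ∩ S. In each case x ∈ (S ∪ C) ∪ (C ∖ S), so S ∪ C ⊆ (S ∪ C) ∪ (C ∖ S).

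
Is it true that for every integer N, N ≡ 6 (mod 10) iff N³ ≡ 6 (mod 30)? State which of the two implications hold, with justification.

(⇒) This fails: take N = 16. Then 16 ≡ 6 (mod 10), but 16³ = 4096 ≡ 16 (mod 30), not 6.

(⇐) Conversely, the residues r modulo 30 with r³ ≡ 6 (mod 30) are exactly {6}, and each is ≡ 6 (mod 10).

Only the converse holds.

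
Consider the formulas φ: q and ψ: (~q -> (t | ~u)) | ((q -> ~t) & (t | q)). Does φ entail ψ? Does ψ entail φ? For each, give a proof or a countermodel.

(⇒) Assume the antecedent. If u is true, the antecedent forces (u = T, t = F, q = T) or (u = T, t = T, q = T), and the consequent holds there. If u is false, the consequent reduces to true regardless of the other variables. Either way the consequent holds.

(⇐) This fails. Under u = F, t = F, q = F, the left side is false but the right side is true.

(⇒) holds; (⇐) fails.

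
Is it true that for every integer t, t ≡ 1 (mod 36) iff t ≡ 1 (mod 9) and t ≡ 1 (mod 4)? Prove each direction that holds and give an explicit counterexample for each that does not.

(←) If t ≡ 1 (mod 9) and t ≡ 1 (mod 4), then by the Chinese remainder theorem t ≡ 1 (mod 36). This is exactly t ≡ 1 (mod 36).

(→) Suppose t ≡ 1 (mod 36); write t = 36j + 1. Since 9 ∣ 36, reducing mod 9 gives t ≡ 1 (mod 9); since 4 ∣ 36, reducing mod 4 gives t ≡ 1 (mod 4).

Both directions hold; the statement is true.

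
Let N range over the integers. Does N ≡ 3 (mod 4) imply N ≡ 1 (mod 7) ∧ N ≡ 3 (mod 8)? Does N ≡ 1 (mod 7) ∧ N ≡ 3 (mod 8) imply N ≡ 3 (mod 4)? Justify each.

Only the converse holds.

(⟹) This fails: N = 3 gives 3 ≡ 3 (mod 4) but 3 ≡ 3 (mod 7), so the conjunction on the right does not hold.

(⟸) Conversely, if N ≡ 1 (mod 7) and N ≡ 3 (mod 8), then by the Chinese remainder theorem N ≡ 43 (mod 56). Since 43 ≡ 3 (mod 4) and 4 ∣ 56, we get N ≡ 3 (mod 4).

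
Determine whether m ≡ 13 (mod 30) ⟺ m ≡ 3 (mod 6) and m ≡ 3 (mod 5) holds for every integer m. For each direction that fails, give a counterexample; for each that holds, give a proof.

(⇒) This fails: m = 13 gives 13 ≡ 13 (mod 30) but 13 ≡ 1 (mod 6), so the conjunction on the right does not hold.

(⇐) This fails: m = 3 satisfies both congruences on the right (3 ≡ 3 mod 6 and 3 ≡ 3 mod 5) yet 3 ≡ 3 (mod 30), not 13.

Neither direction holds.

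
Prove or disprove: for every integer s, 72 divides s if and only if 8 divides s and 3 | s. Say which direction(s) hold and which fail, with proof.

Converse. This fails: take s = 24. Both 8 ∣ 24 and 3 ∣ 24, yet 24 is not a multiple of 72 (since 24 = 0·72 + 24), so 72 ∤ 24.

Forward direction. If 72 ∣ s, write s = 72q. Since 72 = 9·8, s = 8·(9q), so 8 ∣ s; and since 72 = 24·3, s = 3·(24q), so 3 ∣ s.

Only the forward direction holds.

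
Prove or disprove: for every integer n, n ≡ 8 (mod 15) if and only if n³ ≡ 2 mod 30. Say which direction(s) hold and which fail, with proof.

Forward direction. This fails: take n = 23. Then 23 ≡ 8 (mod 15), but 23³ = 12167 ≡ 17 (mod 30), not 2.

Converse. The residues r modulo 30 with r³ ≡ 2 (mod 30) are exactly {8}, and each is ≡ 8 (mod 15).

Only the converse holds.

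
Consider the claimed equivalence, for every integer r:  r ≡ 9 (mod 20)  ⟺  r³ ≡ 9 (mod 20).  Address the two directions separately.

The biconditional holds.

(⟹) Suppose r ≡ 9 (mod 20). Write r = 20j + 9. Then (20j + 9)³ = 8000j³ + 10800j² + 4860j + 729 = 20(400j³ + 540j² + 243j + 36) + 9, so r³ ≡ 9 (mod 20).

(⟸) Conversely, suppose r³ ≡ 9 (mod 20). The only residue r in {0, …, 19} with r³ ≡ 9 (mod 20) is r = 9, so r ≡ 9 (mod 20).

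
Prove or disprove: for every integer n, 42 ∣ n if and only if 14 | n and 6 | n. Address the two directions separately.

Equivalent; both directions hold.

(⇒) If 42 ∣ n, write n = 42q. Since 42 = 3·14, n = 14·(3q), so 14 ∣ n; and since 42 = 7·6, n = 6·(7q), so 6 ∣ n.

(⇐) Suppose 14 ∣ n and 6 ∣ n. Any common multiple of 14 and 6 is a multiple of their lcm; here lcm(14, 6) = 14·6/gcd(14, 6) = 84/2 = 42, so 42 ∣ n.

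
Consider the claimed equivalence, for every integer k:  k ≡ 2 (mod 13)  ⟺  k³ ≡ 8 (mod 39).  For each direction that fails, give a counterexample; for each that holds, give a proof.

Forward direction. This fails: take k = 15. Then 15 ≡ 2 (mod 13), but 15³ = 3375 ≡ 21 (mod 39), not 8.

Converse. This fails: take k = 5. Then 5³ = 125 ≡ 8 (mod 39), yet 5 ≡ 5 (mod 13), not 2.

Neither direction holds.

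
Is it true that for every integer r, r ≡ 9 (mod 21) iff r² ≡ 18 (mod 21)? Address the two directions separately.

Forward direction. Suppose r ≡ 9 (mod 21). Write r = 21j + 9. Then (21j + 9)² = 441j² + 378j + 81 = 21(21j² + 18j + 3) + 18, so r² ≡ 18 (mod 21).

Converse. This fails: take r = 12. Then 12² = 144 ≡ 18 (mod 21), yet 12 ≡ 12 (mod 21), not 9.

Not equivalent: only (⇒) holds.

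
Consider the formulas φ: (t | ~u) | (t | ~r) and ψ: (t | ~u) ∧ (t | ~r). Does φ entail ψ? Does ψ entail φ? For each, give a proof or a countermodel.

Not equivalent: only (⇐) holds.

(⟹) This fails. Under t = F, r = T, u = F, the left side is true but the right side is false.

(⟸) Assume the antecedent. If t is true, (t | ~u) | (t | ~r) reduces to true regardless of the other variables. If t is false, the antecedent forces (t = F, r = F, u = F), and (t | ~u) | (t | ~r) holds there. Either way (t | ~u) | (t | ~r) holds.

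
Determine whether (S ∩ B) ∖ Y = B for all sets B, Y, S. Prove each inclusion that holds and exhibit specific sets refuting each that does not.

The sets are not equal: only the forward inclusion holds.

(⊇) This inclusion fails. Take B = {1}, Y = ∅, S = ∅; then 1 ∈ B but 1 ∉ (S ∩ B) ∖ Y.

(⊆) Let x ∈ (S ∩ B) ∖ Y. Then x ∈ B ∩ S and x ∉ Y, from which x ∈ B.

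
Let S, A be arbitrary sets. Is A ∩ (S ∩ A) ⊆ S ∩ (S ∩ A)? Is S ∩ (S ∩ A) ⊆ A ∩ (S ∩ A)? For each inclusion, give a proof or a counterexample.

Both inclusions hold; the sets are equal.

Forward inclusion. Let x ∈ A ∩ (S ∩ A). Then x ∈ S ∩ A, from which x ∈ S ∩ (S ∩ A).

Reverse inclusion. Let x ∈ S ∩ (S ∩ A). Then x ∈ S ∩ A, from which x ∈ A ∩ (S ∩ A).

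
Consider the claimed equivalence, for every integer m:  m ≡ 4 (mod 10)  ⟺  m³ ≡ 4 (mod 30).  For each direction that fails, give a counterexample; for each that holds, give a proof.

The forward direction fails; the converse holds.

(⇒) This fails: take m = 14. Then 14 ≡ 4 (mod 10), but 14³ = 2744 ≡ 14 (mod 30), not 4.

(⇐) Conversely, the residues r modulo 30 with r³ ≡ 4 (mod 30) are exactly {4}, and each is ≡ 4 (mod 10).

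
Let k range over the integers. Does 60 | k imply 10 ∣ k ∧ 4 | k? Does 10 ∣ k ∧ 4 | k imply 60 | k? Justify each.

The forward direction holds; the converse fails.

(⇒) If 60 ∣ k, write k = 60q. Since 60 = 6·10, k = 10·(6q), so 10 ∣ k; and since 60 = 15·4, k = 4·(15q), so 4 ∣ k.

(⇐) This fails: take k = 20. Both 10 ∣ 20 and 4 ∣ 20, yet 20 is not a multiple of 60 (since 20 = 0·60 + 20), so 60 ∤ 20.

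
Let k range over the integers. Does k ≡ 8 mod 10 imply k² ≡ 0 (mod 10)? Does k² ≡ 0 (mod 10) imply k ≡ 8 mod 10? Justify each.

Forward direction. This fails: take k = 8. Then 8 ≡ 8 (mod 10), but 8² = 64 ≡ 4 (mod 10), not 0.

Converse. This fails: take k = 0. Then 0² = 0 ≡ 0 (mod 10), yet 0 ≡ 0 (mod 10), not 8.

(⇒) fails and (⇐) fails.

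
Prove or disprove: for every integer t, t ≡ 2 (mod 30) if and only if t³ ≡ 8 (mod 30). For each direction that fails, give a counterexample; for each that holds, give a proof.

Both directions hold; the statement is true.

(⇐) Suppose t³ ≡ 8 (mod 30). The only residue r in {0, …, 29} with r³ ≡ 8 (mod 30) is r = 2, so t ≡ 2 (mod 30).

(⇒) Suppose t ≡ 2 (mod 30). Write t = 30j + 2. Then (30j + 2)³ = 27000j³ + 5400j² + 360j + 8 = 30(900j³ + 180j² + 12j) + 8, so t³ ≡ 8 (mod 30).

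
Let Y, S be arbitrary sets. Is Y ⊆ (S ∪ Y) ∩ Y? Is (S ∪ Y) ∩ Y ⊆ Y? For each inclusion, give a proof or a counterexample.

Forward inclusion. Let x ∈ Y. Then either x ∈ Y and x ∉ S; or x ∈ Y ∩ S. In each case x ∈ (S ∪ Y) ∩ Y, so Y ⊆ (S ∪ Y) ∩ Y.

Reverse inclusion. Let x ∈ (S ∪ Y) ∩ Y. Then either x ∈ Y and x ∉ S; or x ∈ Y ∩ S. In each case x ∈ Y, so (S ∪ Y) ∩ Y ⊆ Y.

Both inclusions hold.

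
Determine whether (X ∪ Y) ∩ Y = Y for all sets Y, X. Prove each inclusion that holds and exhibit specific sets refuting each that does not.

(⟹) Let x ∈ (X ∪ Y) ∩ Y. Then either x ∈ Y and x ∉ X; or x ∈ Y ∩ X. In each case x ∈ Y, so (X ∪ Y) ∩ Y ⊆ Y.

(⟸) Let x ∈ Y. Then either x ∈ Y and x ∉ X; or x ∈ Y ∩ X. In each case x ∈ (X ∪ Y) ∩ Y, so Y ⊆ (X ∪ Y) ∩ Y.

The two sets are equal.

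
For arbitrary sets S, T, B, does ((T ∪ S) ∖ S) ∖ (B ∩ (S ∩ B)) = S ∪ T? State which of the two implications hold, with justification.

(⟸) This inclusion fails. Take S = {1}, T = ∅, B = ∅; then 1 ∈ S ∪ T but 1 ∉ ((T ∪ S) ∖ S) ∖ (B ∩ (S ∩ B)).

(⟹) Let x ∈ ((T ∪ S) ∖ S) ∖ (B ∩ (S ∩ B)). Then either x ∈ T and x ∉ S, B; or x ∈ T ∩ B and x ∉ S. In each case x ∈ S ∪ T, so ((T ∪ S) ∖ S) ∖ (B ∩ (S ∩ B)) ⊆ S ∪ T.

(⊆) holds; (⊇) fails.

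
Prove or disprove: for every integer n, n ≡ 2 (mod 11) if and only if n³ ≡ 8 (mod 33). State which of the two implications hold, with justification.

(→) This fails: take n = 13. Then 13 ≡ 2 (mod 11), but 13³ = 2197 ≡ 19 (mod 33), not 8.

(←) Conversely, the residues r modulo 33 with r³ ≡ 8 (mod 33) are exactly {2}, and each is ≡ 2 (mod 11).

Only the converse holds.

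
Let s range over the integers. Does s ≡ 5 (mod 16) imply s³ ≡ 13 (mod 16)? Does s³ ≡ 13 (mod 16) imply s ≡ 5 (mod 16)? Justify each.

(→) Suppose s ≡ 5 (mod 16). Write s = 16j + 5. Then (16j + 5)³ = 4096j³ + 3840j² + 1200j + 125 = 16(256j³ + 240j² + 75j + 7) + 13, so s³ ≡ 13 (mod 16).

(←) Conversely, suppose s³ ≡ 13 (mod 16). The only residue r in {0, …, 15} with r³ ≡ 13 (mod 16) is r = 5, so s ≡ 5 (mod 16).

Both directions hold; the statement is true.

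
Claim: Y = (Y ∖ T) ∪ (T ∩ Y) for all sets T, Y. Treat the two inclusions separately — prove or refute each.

(⟹) Let x ∈ Y. Then either x ∈ Y and x ∉ T; or x ∈ T ∩ Y. In each case x ∈ (Y ∖ T) ∪ (T ∩ Y), so Y ⊆ (Y ∖ T) ∪ (T ∩ Y).

(⟸) Let x ∈ (Y ∖ T) ∪ (T ∩ Y). Then either x ∈ Y and x ∉ T; or x ∈ T ∩ Y. In each case x ∈ Y, so (Y ∖ T) ∪ (T ∩ Y) ⊆ Y.

Both inclusions hold.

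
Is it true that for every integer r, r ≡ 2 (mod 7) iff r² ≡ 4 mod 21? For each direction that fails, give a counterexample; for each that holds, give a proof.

(→) This fails: take r = 9. Then 9 ≡ 2 (mod 7), but 9² = 81 ≡ 18 (mod 21), not 4.

(←) This fails: take r = 5. Then 5² = 25 ≡ 4 (mod 21), yet 5 ≡ 5 (mod 7), not 2.

Neither implication holds.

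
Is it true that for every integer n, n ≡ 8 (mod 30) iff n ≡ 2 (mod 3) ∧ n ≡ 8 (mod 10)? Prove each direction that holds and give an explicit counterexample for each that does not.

Both directions hold; the statement is true.

Converse. If n ≡ 2 (mod 3) and n ≡ 8 (mod 10), then by the Chinese remainder theorem n ≡ 8 (mod 30). This is exactly n ≡ 8 (mod 30).

Forward direction. Suppose n ≡ 8 (mod 30); write n = 30j + 8. Since 3 ∣ 30, reducing mod 3 gives n ≡ 8 ≡ 2 (mod 3); since 10 ∣ 30, reducing mod 10 gives n ≡ 8 (mod 10).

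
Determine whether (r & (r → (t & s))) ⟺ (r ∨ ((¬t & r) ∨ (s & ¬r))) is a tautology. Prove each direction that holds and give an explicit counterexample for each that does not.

Only the forward direction holds.

(→) Assume the antecedent. If s is true, r ∨ ((¬t & r) ∨ (s & ¬r)) reduces to true regardless of the other variables. If s is false, the antecedent cannot hold. Either way r ∨ ((¬t & r) ∨ (s & ¬r)) holds.

(←) This fails. Under s = T, t = F, r = F, the left side is false but the right side is true.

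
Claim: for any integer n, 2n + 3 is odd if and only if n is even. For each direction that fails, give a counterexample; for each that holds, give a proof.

Not equivalent: only (⇐) holds.

(⟹) This fails: take n = 7. Then 2n + 3 = 17, which is odd, yet n = 7 is odd, not even.

(⟸) Suppose n is even. Since 2 is even, 2n is even for every n, so 2n + 3 has the same parity as 3, which is odd. Hence 2n + 3 is odd.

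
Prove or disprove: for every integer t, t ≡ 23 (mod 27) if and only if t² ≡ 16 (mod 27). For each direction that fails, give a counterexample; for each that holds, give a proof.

Only the forward implication holds.

(→) Suppose t ≡ 23 (mod 27). Write t = 27j + 23. Then (27j + 23)² = 729j² + 1242j + 529 = 27(27j² + 46j + 19) + 16, so t² ≡ 16 (mod 27).

(←) This fails: take t = 4. Then 4² = 16 ≡ 16 (mod 27), yet 4 ≡ 4 (mod 27), not 23.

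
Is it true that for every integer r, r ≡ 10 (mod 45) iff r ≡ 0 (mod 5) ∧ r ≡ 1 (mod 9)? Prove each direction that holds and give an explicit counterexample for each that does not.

(←) If r ≡ 0 (mod 5) and r ≡ 1 (mod 9), then by the Chinese remainder theorem r ≡ 10 (mod 45). This is exactly r ≡ 10 (mod 45).

(→) Suppose r ≡ 10 (mod 45); write r = 45j + 10. Since 5 ∣ 45, reducing mod 5 gives r ≡ 10 ≡ 0 (mod 5); since 9 ∣ 45, reducing mod 9 gives r ≡ 10 ≡ 1 (mod 9).

Both implications hold.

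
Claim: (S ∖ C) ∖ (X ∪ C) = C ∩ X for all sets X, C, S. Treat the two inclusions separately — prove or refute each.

Forward inclusion. This inclusion fails. Take X = ∅, C = ∅, S = {1}; then 1 ∈ (S ∖ C) ∖ (X ∪ C) but 1 ∉ C ∩ X.

Reverse inclusion. This inclusion fails. Take X = {1}, C = {1}, S = ∅; then 1 ∈ C ∩ X but 1 ∉ (S ∖ C) ∖ (X ∪ C).

Both inclusions fail.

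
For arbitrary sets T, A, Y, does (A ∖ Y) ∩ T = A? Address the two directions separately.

Only the forward inclusion holds.

Forward inclusion. Let x ∈ (A ∖ Y) ∩ T. Then x ∈ T ∩ A and x ∉ Y, from which x ∈ A.

Reverse inclusion. This inclusion fails. Take T = ∅, A = {1}, Y = ∅; then 1 ∈ A but 1 ∉ (A ∖ Y) ∩ T.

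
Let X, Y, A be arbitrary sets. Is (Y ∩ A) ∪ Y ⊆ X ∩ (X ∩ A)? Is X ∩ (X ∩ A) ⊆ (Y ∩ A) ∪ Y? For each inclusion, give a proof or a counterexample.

Forward inclusion. This inclusion fails. Take X = ∅, Y = {1}, A = ∅; then 1 ∈ (Y ∩ A) ∪ Y but 1 ∉ X ∩ (X ∩ A).

Reverse inclusion. This inclusion fails. Take X = {1}, Y = ∅, A = {1}; then 1 ∈ X ∩ (X ∩ A) but 1 ∉ (Y ∩ A) ∪ Y.

Neither inclusion holds.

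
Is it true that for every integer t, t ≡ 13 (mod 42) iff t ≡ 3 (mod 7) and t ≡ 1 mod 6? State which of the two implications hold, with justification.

Both directions fail.

(⟹) This fails: t = 13 gives 13 ≡ 13 (mod 42) but 13 ≡ 6 (mod 7), so the conjunction on the right does not hold.

(⟸) This fails: t = 31 satisfies both congruences on the right (31 ≡ 3 mod 7 and 31 ≡ 1 mod 6) yet 31 ≡ 31 (mod 42), not 13.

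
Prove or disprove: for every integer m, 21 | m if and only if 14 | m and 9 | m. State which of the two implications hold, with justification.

Not equivalent: only (⇐) holds.

(⟹) This fails: take m = 21. Certainly 21 ∣ 21, but 14 ∤ 21.

(⟸) Suppose 14 ∣ m and 9 ∣ m. Any common multiple of 14 and 9 is a multiple of their lcm; here gcd(14, 9) = 1, so lcm(14, 9) = 14·9 = 126, so 126 ∣ m. Since 21 ∣ 126, it follows that 21 ∣ m.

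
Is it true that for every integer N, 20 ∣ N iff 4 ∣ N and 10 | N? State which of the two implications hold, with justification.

Both directions hold; the statement is true.

(⟹) If 20 ∣ N, write N = 20q. Since 20 = 5·4, N = 4·(5q), so 4 ∣ N; and since 20 = 2·10, N = 10·(2q), so 10 ∣ N.

(⟸) Suppose 4 ∣ N and 10 ∣ N. Any common multiple of 4 and 10 is a multiple of their lcm; here lcm(4, 10) = 4·10/gcd(4, 10) = 40/2 = 20, so 20 ∣ N.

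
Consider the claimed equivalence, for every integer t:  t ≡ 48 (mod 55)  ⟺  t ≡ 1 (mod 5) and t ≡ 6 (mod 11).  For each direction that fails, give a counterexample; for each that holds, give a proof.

(→) This fails: t = 48 gives 48 ≡ 48 (mod 55) but 48 ≡ 3 (mod 5), so the conjunction on the right does not hold.

(←) This fails: t = 6 satisfies both congruences on the right (6 ≡ 1 mod 5 and 6 ≡ 6 mod 11) yet 6 ≡ 6 (mod 55), not 48.

Neither direction holds.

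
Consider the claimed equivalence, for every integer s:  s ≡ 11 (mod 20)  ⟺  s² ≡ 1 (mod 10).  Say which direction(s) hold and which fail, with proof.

Only the forward implication holds.

Forward direction. Suppose s ≡ 11 (mod 20). Then s² ≡ 11² = 121 (mod 20), and since 10 ∣ 20, also s² ≡ 1 (mod 10).

Converse. This fails: take s = 1. Then 1² = 1 ≡ 1 (mod 10), yet 1 ≡ 1 (mod 20), not 11.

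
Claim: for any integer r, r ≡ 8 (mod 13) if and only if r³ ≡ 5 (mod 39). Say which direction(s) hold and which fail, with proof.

(⇒) This fails: take r = 21. Then 21 ≡ 8 (mod 13), but 21³ = 9261 ≡ 18 (mod 39), not 5.

(⇐) This fails: take r = 11. Then 11³ = 1331 ≡ 5 (mod 39), yet 11 ≡ 11 (mod 13), not 8.

Both directions fail.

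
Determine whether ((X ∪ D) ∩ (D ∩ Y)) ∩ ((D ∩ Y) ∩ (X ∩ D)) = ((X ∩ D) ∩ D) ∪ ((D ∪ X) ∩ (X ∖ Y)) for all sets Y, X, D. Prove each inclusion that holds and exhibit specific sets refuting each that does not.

Only the forward inclusion holds.

(⊇) This inclusion fails. Take Y = ∅, X = {1}, D = ∅; then 1 ∈ ((X ∩ D) ∩ D) ∪ ((D ∪ X) ∩ (X ∖ Y)) but 1 ∉ ((X ∪ D) ∩ (D ∩ Y)) ∩ ((D ∩ Y) ∩ (X ∩ D)).

(⊆) Let x ∈ ((X ∪ D) ∩ (D ∩ Y)) ∩ ((D ∩ Y) ∩ (X ∩ D)). Then x ∈ Y ∩ X ∩ D, from which x ∈ ((X ∩ D) ∩ D) ∪ ((D ∪ X) ∩ (X ∖ Y)).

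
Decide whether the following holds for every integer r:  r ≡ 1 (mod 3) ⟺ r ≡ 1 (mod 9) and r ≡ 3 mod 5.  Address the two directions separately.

(⟸) If r ≡ 1 (mod 9) and r ≡ 3 (mod 5), then by the Chinese remainder theorem r ≡ 28 (mod 45). Since 28 ≡ 1 (mod 3) and 3 ∣ 45, we get r ≡ 1 (mod 3).

(⟹) This fails: r = 1 gives 1 ≡ 1 (mod 3) but 1 ≡ 1 (mod 5), so the conjunction on the right does not hold.

Only the reverse direction holds.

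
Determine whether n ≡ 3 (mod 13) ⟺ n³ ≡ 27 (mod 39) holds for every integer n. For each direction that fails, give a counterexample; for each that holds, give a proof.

Neither implication holds.

(⟹) This fails: take n = 16. Then 16 ≡ 3 (mod 13), but 16³ = 4096 ≡ 1 (mod 39), not 27.

(⟸) This fails: take n = 9. Then 9³ = 729 ≡ 27 (mod 39), yet 9 ≡ 9 (mod 13), not 3.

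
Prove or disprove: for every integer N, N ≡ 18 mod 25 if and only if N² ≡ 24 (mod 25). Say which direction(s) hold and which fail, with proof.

Only the forward direction holds.

(⇒) Suppose N ≡ 18 mod 25. Write N = 25j + 18. Then (25j + 18)² = 625j² + 900j + 324 = 25(25j² + 36j + 12) + 24, so N² ≡ 24 (mod 25).

(⇐) This fails: take N = 7. Then 7² = 49 ≡ 24 (mod 25), yet 7 ≡ 7 (mod 25), not 18.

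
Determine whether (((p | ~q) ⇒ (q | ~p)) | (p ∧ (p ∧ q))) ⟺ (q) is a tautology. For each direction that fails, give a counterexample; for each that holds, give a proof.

(⇒) This fails. Under q = F, p = F, the left side is true but the right side is false.

(⇐) Assume the antecedent. If q is true, the consequent reduces to true regardless of the other variables. If q is false, the antecedent cannot hold. Either way the consequent holds.

The forward direction fails; the converse holds.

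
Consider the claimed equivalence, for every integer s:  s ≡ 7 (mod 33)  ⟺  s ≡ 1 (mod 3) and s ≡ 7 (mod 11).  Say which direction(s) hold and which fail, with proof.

Both directions hold.

(→) Suppose s ≡ 7 (mod 33); write s = 33j + 7. Since 3 ∣ 33, reducing mod 3 gives s ≡ 7 ≡ 1 (mod 3); since 11 ∣ 33, reducing mod 11 gives s ≡ 7 (mod 11).

(←) Conversely, if s ≡ 1 (mod 3) and s ≡ 7 (mod 11), then by the Chinese remainder theorem s ≡ 7 (mod 33). This is exactly s ≡ 7 (mod 33).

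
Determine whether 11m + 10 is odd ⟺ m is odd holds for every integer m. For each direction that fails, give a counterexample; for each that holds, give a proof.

(⟸) Suppose m is odd; write m = 2j + 1. Then 11m + 10 = 11·(2j + 1) + 10 = 2·11j + 21, which is odd.

(⟹) Suppose 11m + 10 is odd. Since 11 is odd, 11m and m have the same parity, so 11m + 10 ≡ m + 10 (mod 2). As 10 is even, 11m + 10 is odd exactly when m is odd. Thus m is odd.

Both directions hold; the statement is true.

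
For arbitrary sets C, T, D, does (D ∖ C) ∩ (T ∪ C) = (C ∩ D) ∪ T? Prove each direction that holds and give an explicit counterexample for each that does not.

(⟹) Let x ∈ (D ∖ C) ∩ (T ∪ C). Then x ∈ T ∩ D and x ∉ C, from which x ∈ (C ∩ D) ∪ T.

(⟸) This inclusion fails. Take C = ∅, T = {1}, D = ∅; then 1 ∈ (C ∩ D) ∪ T but 1 ∉ (D ∖ C) ∩ (T ∪ C).

Only the forward inclusion holds.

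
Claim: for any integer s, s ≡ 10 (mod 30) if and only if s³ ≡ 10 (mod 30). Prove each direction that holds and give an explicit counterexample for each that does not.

Equivalent; both directions hold.

[⇒] Suppose s ≡ 10 (mod 30). Write s = 30j + 10. Then (30j + 10)³ = 27000j³ + 27000j² + 9000j + 1000 = 30(900j³ + 900j² + 300j + 33) + 10, so s³ ≡ 10 (mod 30).

[⇐] Conversely, suppose s³ ≡ 10 (mod 30). The only residue r in {0, …, 29} with r³ ≡ 10 (mod 30) is r = 10, so s ≡ 10 (mod 30).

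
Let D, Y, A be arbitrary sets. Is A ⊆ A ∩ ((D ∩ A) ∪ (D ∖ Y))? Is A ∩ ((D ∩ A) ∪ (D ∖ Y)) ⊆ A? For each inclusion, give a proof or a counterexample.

(⟹) This inclusion fails. Take D = ∅, Y = ∅, A = {1}; then 1 ∈ A but 1 ∉ A ∩ ((D ∩ A) ∪ (D ∖ Y)).

(⟸) Let x ∈ A ∩ ((D ∩ A) ∪ (D ∖ Y)). Then either x ∈ D ∩ A and x ∉ Y; or x ∈ D ∩ Y ∩ A. In each case x ∈ A, so A ∩ ((D ∩ A) ∪ (D ∖ Y)) ⊆ A.

The sets are not equal: only the reverse inclusion holds.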